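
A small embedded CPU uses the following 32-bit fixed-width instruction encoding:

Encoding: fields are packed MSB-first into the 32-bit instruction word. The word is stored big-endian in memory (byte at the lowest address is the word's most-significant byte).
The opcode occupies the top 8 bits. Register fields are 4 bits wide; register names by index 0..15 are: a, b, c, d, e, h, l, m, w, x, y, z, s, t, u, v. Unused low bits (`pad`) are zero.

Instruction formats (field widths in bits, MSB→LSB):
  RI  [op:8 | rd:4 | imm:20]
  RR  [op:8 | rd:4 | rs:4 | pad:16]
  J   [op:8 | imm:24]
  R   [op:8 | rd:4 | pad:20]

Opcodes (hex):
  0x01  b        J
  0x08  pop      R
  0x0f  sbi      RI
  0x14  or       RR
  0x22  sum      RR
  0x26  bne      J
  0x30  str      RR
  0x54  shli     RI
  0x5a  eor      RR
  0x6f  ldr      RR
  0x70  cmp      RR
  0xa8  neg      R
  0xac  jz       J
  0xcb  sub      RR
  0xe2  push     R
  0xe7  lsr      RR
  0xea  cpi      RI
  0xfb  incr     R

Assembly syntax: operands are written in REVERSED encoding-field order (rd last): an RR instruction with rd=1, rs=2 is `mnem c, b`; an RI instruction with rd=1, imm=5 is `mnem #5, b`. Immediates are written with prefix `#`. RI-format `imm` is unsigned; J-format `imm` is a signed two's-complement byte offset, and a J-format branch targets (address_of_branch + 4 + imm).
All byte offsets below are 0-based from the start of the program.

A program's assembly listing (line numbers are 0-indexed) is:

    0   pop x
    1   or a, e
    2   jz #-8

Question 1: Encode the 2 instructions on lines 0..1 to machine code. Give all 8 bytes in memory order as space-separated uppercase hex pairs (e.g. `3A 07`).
0. pop fields op=0x8:8|rd=9:4|pad=0:20 → word 08900000h → 08 90 00 00
1. or fields op=0x14:8|rd=4:4|rs=0:4|pad=0:16 → word 14400000h → 14 40 00 00

08 90 00 00 14 40 00 00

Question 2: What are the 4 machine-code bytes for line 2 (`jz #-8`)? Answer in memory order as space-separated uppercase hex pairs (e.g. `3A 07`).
AC FF FF F8

2. jz fields op=0xac:8|imm=-8:24 → word acfffff8h → ac ff ff f8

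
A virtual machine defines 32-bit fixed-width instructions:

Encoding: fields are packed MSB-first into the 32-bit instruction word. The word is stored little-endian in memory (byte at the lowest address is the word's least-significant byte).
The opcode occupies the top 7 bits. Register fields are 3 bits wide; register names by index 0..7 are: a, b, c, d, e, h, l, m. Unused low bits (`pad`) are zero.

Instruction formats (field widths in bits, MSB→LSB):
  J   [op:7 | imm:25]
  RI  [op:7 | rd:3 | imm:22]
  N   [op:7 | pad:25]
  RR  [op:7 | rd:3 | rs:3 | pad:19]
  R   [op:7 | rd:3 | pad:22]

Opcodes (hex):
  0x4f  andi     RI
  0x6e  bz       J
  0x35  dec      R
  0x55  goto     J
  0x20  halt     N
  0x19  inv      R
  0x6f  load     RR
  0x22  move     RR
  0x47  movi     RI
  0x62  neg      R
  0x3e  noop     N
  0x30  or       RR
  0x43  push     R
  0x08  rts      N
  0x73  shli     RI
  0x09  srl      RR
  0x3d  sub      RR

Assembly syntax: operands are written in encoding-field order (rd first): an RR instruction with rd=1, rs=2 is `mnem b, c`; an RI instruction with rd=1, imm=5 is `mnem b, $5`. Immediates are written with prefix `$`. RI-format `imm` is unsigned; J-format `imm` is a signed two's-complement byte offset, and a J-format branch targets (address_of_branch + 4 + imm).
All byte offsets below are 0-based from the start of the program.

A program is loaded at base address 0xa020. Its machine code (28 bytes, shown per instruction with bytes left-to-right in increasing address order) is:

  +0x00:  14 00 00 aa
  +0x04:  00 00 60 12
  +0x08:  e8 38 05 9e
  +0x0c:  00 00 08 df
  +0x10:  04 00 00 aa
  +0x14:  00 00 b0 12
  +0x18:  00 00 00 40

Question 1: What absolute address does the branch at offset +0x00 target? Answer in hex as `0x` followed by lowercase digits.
0xa038

off 0x00: read 14 00 00 aa as little → 0xaa000014
  top 7b → 0x55 → goto [J]
  [24:0] imm=20 = $20
  target = base 0xa020 + off 0x00 + 4 + imm 20 = 0xa038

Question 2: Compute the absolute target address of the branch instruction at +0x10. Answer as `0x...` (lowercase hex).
0xa038

[10] 04 00 00 aa → 0xaa000004
  opcode bits[31:25]=0x55: goto/J
  [24:0] imm=4 = $4
  target = base 0xa020 + off 0x10 + 4 + imm 4 = 0xa038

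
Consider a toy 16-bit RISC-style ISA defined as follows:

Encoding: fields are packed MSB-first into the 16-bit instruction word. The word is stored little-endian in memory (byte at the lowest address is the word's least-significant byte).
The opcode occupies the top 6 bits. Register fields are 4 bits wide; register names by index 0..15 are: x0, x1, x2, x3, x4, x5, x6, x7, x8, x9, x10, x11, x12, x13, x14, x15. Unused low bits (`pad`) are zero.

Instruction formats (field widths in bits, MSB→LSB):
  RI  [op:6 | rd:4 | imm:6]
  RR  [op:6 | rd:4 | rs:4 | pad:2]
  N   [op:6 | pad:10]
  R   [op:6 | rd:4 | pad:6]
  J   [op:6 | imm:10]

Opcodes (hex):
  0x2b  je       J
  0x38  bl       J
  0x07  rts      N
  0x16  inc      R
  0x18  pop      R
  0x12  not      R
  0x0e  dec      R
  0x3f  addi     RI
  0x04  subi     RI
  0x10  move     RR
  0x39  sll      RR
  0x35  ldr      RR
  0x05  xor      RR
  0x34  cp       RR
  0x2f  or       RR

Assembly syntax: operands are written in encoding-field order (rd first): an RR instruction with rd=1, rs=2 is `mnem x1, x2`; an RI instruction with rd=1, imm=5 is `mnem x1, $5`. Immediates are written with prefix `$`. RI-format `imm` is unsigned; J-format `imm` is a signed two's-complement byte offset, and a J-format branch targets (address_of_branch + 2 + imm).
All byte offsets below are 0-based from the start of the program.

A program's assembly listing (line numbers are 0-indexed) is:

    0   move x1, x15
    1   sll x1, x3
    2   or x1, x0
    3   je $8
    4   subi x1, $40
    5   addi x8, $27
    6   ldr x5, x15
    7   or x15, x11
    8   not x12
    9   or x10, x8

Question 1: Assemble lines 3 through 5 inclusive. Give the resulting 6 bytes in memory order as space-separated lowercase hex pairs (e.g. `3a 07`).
08 ac 68 10 1b fe

3. je fields op=0x2b:6|imm=8:10 → word ac08h → 08 ac
4. subi fields op=0x4:6|rd=1:4|imm=40:6 → word 1068h → 68 10
5. addi fields op=0x3f:6|rd=8:4|imm=27:6 → word fe1bh → 1b fe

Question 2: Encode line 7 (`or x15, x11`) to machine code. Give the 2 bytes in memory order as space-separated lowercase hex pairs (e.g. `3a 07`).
ec bf

7. or fields op=0x2f:6|rd=15:4|rs=11:4|pad=0:2 → word bfech → ec bf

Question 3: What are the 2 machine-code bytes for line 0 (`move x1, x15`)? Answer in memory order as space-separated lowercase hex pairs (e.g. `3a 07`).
0. move fields op=0x10:6|rd=1:4|rs=15:4|pad=0:2 → word 407ch → 7c 40

7c 40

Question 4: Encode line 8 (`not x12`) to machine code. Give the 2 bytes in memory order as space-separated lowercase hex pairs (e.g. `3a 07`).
line 8 (not): pack op=0x12:6|rd=12:4|pad=0:6 = 0x4b00; little→ 00 4b

00 4b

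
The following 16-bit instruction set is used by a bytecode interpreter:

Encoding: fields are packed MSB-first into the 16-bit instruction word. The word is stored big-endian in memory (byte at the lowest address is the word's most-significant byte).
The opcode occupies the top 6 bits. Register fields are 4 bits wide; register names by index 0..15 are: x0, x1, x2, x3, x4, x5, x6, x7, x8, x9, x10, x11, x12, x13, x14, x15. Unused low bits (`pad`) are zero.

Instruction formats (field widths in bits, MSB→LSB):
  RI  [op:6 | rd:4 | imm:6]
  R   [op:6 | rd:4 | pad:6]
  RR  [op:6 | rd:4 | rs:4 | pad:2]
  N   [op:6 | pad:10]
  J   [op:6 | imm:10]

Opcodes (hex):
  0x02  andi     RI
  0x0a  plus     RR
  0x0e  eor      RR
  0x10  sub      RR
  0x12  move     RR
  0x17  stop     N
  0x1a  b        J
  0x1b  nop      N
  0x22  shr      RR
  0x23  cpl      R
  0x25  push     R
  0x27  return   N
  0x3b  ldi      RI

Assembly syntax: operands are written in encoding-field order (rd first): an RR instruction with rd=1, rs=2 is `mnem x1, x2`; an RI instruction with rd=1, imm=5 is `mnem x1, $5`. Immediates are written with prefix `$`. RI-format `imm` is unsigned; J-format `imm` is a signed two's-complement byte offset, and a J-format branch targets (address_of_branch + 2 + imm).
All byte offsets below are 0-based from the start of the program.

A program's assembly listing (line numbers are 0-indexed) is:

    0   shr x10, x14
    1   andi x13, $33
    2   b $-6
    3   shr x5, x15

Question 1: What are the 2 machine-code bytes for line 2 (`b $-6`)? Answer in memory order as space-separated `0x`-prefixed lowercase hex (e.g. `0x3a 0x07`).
2. b fields op=0x1a:6|imm=-6:10 → word 6bfah → 6b fa

0x6b 0xfa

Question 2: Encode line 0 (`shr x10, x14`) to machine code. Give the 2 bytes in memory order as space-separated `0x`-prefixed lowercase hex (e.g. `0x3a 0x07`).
L0: shr op=0x22:6|rd=10:4|rs=14:4|pad=0:2 ⇒ 0x8ab8 ⇒ big 8a b8

0x8a 0xb8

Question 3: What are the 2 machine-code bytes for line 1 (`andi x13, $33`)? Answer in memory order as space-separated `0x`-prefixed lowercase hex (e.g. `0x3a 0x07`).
0x0b 0x61

1. andi fields op=0x2:6|rd=13:4|imm=33:6 → word 0b61h → 0b 61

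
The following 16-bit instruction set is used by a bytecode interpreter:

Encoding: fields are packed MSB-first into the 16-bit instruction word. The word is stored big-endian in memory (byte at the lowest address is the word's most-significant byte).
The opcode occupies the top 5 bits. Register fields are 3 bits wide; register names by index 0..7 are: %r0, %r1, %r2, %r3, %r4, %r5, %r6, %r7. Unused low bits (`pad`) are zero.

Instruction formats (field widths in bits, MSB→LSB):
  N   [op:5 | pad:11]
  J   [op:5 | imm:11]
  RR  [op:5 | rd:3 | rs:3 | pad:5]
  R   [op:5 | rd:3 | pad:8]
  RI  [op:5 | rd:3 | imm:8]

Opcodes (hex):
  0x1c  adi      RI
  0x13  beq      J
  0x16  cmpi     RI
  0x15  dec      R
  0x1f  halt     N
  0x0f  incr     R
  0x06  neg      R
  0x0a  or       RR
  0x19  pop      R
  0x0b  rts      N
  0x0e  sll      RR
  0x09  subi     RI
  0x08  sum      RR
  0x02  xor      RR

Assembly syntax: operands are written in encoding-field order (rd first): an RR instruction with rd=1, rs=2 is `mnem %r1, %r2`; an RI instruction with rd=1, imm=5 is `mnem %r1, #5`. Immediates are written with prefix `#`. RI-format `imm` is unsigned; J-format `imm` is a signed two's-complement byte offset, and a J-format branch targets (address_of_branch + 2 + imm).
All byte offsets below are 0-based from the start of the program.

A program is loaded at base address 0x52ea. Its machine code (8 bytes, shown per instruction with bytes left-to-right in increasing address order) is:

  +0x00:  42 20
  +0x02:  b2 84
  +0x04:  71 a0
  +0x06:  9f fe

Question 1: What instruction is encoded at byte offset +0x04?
+0x04: 71 a0 ⇒ word 0x71a0 (big)
  op=0x71a0>>11=0xe ⇒ sll (RR)
  rd: (w>>8)&0x7=0x1 → %r1
  rs: (w>>5)&0x7=0x5 → %r5

sll %r1, %r5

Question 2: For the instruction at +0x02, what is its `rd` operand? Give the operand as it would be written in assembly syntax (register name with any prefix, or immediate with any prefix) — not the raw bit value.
off 0x02: read b2 84 as big → 0xb284
  top 5b → 0x16 → cmpi [RI]
  rd: (w>>8)&0x7=0x2 → %r2
  imm: (w>>0)&0xff=0x84 → #132

%r2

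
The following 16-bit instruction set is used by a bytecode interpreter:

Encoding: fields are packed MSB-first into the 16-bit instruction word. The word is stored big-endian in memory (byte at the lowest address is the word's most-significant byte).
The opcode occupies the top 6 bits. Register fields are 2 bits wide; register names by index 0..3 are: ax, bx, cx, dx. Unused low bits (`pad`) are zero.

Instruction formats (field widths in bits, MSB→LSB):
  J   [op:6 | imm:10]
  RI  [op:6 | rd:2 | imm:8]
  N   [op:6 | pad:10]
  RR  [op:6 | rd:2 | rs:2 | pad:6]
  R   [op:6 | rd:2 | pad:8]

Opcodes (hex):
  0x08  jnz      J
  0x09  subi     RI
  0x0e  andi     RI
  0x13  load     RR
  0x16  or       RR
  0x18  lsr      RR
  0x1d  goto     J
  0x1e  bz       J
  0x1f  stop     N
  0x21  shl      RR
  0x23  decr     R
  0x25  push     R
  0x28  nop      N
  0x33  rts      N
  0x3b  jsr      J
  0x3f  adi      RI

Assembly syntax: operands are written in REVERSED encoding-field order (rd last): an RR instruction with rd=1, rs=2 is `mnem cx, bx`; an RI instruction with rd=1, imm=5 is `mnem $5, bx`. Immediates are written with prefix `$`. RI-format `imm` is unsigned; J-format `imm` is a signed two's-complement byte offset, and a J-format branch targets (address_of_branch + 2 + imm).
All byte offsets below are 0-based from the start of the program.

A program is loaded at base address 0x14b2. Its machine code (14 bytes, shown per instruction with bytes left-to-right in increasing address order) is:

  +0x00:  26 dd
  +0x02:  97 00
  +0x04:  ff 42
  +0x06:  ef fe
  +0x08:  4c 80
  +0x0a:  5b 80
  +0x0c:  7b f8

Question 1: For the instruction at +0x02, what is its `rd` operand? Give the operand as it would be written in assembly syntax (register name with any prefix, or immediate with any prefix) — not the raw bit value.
dx

[02] 97 00 → 0x9700
  op=0x9700>>10=0x25 ⇒ push (R)
  rd@[9:8]=0x3 ⇒ dx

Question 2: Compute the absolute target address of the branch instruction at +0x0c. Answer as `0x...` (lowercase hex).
0x14b8

@+0c  big-endian(7b f8) = 0x7bf8
  opcode bits[15:10]=0x1e: bz/J
  imm: (w>>0)&0x3ff=0x3f8 (s10→-8) → $-8
  target = base 0x14b2 + off 0x0c + 2 + imm -8 = 0x14b8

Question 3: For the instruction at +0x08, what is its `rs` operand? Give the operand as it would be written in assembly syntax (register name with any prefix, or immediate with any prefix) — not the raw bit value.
off 0x08: read 4c 80 as big → 0x4c80
  op=0x4c80>>10=0x13 ⇒ load (RR)
  [9:8] rd=0 = ax
  [7:6] rs=2 = cx

cx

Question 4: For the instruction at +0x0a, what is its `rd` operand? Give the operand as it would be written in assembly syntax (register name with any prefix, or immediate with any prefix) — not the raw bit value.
[0a] 5b 80 → 0x5b80
  top 6b → 0x16 → or [RR]
  [9:8] rd=3 = dx
  [7:6] rs=2 = cx

dx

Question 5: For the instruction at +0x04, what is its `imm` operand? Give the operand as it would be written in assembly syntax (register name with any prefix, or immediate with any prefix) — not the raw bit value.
$66

+0x04: ff 42 ⇒ word 0xff42 (big)
  top 6b → 0x3f → adi [RI]
  rd@[9:8]=0x3 ⇒ dx
  imm@[7:0]=0x42 ⇒ $66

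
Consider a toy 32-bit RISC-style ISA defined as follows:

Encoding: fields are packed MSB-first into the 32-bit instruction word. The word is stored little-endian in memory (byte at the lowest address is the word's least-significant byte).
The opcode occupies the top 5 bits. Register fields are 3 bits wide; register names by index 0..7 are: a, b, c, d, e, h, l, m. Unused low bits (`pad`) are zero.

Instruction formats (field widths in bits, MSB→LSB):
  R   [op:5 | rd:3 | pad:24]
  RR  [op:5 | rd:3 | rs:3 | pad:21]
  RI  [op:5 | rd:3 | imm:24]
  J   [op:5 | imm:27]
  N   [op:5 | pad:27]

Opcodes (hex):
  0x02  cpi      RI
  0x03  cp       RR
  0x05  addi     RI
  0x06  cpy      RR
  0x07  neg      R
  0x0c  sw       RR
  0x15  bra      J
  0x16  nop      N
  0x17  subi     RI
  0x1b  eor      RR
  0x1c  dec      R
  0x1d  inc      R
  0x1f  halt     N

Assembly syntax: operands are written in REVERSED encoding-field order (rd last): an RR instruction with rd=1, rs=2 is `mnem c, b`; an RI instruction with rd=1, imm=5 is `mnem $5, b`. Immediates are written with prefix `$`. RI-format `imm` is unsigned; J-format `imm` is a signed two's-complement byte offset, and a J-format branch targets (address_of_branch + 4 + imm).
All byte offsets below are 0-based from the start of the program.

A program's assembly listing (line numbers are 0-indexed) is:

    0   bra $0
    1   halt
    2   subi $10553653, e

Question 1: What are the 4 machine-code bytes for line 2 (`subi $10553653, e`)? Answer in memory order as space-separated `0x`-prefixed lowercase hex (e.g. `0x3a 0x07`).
0x35 0x09 0xa1 0xbc

L2: subi op=0x17:5|rd=4:3|imm=10553653:24 ⇒ 0xbca10935 ⇒ little 35 09 a1 bc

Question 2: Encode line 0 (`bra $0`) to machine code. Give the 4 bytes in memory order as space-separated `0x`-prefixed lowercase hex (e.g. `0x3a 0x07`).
0x00 0x00 0x00 0xa8

line 0 (bra): pack op=0x15:5|imm=0:27 = 0xa8000000; little→ 00 00 00 a8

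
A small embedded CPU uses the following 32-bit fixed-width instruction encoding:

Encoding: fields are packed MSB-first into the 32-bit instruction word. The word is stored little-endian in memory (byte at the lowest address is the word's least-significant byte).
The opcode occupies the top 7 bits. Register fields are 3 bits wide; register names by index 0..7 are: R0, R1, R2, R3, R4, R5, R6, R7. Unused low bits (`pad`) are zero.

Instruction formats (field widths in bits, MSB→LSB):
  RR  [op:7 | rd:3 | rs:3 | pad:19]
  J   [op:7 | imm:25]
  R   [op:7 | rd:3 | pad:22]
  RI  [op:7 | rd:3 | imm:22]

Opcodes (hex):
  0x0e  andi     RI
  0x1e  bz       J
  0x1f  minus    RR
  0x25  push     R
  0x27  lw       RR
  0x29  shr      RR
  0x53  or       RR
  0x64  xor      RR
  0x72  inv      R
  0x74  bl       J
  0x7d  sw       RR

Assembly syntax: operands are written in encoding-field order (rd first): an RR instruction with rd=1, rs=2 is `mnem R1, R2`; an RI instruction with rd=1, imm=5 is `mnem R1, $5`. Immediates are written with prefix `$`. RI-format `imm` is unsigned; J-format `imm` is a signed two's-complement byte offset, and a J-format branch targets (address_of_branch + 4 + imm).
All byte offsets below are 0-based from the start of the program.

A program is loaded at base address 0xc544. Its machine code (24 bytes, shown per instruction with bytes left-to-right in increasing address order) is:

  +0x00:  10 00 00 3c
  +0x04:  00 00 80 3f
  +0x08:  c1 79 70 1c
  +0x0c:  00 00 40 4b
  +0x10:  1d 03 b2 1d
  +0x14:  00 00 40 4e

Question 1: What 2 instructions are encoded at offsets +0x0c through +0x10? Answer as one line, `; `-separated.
push R5; andi R6, $3277597

off 0x0c: read 00 00 40 4b as little → 0x4b400000
  top 7b → 0x25 → push [R]
  rd@[24:22]=0x5 ⇒ R5
off 0x10: read 1d 03 b2 1d as little → 0x1db2031d
  top 7b → 0xe → andi [RI]
  rd@[24:22]=0x6 ⇒ R6
  imm@[21:0]=0x32031d ⇒ $3277597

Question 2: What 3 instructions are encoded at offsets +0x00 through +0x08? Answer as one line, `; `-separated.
bz $16; minus R6, R0; andi R1, $3176897

+0x00: 10 00 00 3c ⇒ word 0x3c000010 (little)
  op=0x3c000010>>25=0x1e ⇒ bz (J)
  imm@[24:0]=0x10 ⇒ $16
+0x04: 00 00 80 3f ⇒ word 0x3f800000 (little)
  op=0x3f800000>>25=0x1f ⇒ minus (RR)
  rd@[24:22]=0x6 ⇒ R6
  rs@[21:19]=0x0 ⇒ R0
+0x08: c1 79 70 1c ⇒ word 0x1c7079c1 (little)
  op=0x1c7079c1>>25=0xe ⇒ andi (RI)
  rd@[24:22]=0x1 ⇒ R1
  imm@[21:0]=0x3079c1 ⇒ $3176897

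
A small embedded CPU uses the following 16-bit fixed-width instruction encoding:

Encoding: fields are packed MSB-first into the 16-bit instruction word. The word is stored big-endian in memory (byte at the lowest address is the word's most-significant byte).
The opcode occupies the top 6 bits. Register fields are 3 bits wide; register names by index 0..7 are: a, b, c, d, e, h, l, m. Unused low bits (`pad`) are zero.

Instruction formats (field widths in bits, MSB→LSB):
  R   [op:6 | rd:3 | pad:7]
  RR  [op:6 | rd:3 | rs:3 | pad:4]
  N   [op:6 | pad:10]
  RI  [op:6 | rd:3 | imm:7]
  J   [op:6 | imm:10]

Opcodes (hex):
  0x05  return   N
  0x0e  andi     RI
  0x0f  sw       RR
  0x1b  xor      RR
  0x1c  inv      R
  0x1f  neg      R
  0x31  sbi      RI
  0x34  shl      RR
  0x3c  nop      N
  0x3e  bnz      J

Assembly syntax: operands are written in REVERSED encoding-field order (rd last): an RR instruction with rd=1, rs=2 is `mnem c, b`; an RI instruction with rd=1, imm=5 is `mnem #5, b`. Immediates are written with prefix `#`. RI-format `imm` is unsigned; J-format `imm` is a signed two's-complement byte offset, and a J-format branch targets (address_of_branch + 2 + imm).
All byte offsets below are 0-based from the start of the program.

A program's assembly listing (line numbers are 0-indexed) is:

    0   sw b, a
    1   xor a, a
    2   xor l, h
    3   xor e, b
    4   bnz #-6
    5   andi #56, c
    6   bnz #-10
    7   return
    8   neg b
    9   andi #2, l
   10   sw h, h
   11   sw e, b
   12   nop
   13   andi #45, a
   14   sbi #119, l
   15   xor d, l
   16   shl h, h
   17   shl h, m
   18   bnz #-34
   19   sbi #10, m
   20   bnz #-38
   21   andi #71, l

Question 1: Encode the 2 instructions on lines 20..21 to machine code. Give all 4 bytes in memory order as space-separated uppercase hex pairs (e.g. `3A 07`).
line 20 (bnz): pack op=0x3e:6|imm=-38:10 = 0xfbda; big→ fb da
line 21 (andi): pack op=0xe:6|rd=6:3|imm=71:7 = 0x3b47; big→ 3b 47

FB DA 3B 47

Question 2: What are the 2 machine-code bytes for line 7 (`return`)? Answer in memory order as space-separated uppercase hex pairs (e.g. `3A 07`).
L7: return op=0x5:6|pad=0:10 ⇒ 0x1400 ⇒ big 14 00

14 00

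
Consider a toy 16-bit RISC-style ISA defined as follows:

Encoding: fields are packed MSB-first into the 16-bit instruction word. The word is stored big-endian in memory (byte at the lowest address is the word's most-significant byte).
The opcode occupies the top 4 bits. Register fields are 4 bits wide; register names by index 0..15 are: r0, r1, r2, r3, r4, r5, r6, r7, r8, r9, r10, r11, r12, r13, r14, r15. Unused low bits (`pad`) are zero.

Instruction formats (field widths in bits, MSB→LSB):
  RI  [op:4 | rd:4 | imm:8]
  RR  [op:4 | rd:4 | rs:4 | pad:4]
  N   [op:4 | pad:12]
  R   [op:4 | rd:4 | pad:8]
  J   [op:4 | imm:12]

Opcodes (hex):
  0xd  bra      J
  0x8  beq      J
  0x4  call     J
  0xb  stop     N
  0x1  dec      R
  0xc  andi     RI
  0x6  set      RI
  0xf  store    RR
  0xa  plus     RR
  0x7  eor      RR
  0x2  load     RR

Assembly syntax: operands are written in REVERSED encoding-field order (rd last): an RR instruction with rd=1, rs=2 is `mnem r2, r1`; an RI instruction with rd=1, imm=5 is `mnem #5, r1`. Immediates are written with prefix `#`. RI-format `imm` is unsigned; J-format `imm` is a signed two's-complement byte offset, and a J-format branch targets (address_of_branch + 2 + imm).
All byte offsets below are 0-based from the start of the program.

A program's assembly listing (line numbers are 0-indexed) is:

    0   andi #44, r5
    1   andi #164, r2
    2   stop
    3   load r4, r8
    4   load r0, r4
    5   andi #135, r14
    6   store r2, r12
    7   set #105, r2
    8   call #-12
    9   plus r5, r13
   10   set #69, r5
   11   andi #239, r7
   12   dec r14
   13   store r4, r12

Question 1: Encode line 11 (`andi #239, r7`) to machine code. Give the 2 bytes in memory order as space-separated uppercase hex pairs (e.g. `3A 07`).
L11: andi op=0xc:4|rd=7:4|imm=239:8 ⇒ 0xc7ef ⇒ big c7 ef

C7 EF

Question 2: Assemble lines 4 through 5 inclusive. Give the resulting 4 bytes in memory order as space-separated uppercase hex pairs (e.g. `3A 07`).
24 00 CE 87

L4: load op=0x2:4|rd=4:4|rs=0:4|pad=0:4 ⇒ 0x2400 ⇒ big 24 00
L5: andi op=0xc:4|rd=14:4|imm=135:8 ⇒ 0xce87 ⇒ big ce 87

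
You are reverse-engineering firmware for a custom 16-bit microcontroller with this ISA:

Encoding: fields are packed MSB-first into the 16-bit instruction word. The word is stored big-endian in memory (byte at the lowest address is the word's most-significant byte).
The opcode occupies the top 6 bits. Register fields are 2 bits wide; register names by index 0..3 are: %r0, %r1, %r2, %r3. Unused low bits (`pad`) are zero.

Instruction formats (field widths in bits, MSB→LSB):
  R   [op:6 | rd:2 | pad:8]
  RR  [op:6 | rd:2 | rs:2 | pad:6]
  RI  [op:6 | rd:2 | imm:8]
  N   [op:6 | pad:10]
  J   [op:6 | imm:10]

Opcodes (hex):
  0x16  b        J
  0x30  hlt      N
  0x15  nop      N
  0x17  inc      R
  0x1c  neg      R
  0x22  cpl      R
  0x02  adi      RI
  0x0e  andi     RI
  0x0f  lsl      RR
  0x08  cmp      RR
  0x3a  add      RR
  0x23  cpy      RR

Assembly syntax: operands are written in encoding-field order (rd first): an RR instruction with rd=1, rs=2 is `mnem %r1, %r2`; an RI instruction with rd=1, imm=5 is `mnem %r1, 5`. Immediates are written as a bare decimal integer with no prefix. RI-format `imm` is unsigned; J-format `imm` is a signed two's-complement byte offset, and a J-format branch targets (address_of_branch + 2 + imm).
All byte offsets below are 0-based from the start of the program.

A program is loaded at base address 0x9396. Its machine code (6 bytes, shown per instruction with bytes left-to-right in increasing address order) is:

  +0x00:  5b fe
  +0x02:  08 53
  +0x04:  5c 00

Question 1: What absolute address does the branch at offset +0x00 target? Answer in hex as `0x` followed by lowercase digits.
0x9396

off 0x00: read 5b fe as big → 0x5bfe
  op=0x5bfe>>10=0x16 ⇒ b (J)
  imm: (w>>0)&0x3ff=0x3fe (s10→-2) → -2
  target = base 0x9396 + off 0x00 + 2 + imm -2 = 0x9396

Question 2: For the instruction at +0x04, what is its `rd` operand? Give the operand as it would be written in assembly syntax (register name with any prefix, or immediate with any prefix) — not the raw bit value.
+0x04: 5c 00 ⇒ word 0x5c00 (big)
  op=0x5c00>>10=0x17 ⇒ inc (R)
  rd@[9:8]=0x0 ⇒ %r0

%r0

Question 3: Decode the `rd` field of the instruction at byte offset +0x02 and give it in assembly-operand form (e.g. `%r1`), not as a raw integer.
@+02  big-endian(08 53) = 0x0853
  opcode bits[15:10]=0x2: adi/RI
  rd@[9:8]=0x0 ⇒ %r0
  imm@[7:0]=0x53 ⇒ 83

%r0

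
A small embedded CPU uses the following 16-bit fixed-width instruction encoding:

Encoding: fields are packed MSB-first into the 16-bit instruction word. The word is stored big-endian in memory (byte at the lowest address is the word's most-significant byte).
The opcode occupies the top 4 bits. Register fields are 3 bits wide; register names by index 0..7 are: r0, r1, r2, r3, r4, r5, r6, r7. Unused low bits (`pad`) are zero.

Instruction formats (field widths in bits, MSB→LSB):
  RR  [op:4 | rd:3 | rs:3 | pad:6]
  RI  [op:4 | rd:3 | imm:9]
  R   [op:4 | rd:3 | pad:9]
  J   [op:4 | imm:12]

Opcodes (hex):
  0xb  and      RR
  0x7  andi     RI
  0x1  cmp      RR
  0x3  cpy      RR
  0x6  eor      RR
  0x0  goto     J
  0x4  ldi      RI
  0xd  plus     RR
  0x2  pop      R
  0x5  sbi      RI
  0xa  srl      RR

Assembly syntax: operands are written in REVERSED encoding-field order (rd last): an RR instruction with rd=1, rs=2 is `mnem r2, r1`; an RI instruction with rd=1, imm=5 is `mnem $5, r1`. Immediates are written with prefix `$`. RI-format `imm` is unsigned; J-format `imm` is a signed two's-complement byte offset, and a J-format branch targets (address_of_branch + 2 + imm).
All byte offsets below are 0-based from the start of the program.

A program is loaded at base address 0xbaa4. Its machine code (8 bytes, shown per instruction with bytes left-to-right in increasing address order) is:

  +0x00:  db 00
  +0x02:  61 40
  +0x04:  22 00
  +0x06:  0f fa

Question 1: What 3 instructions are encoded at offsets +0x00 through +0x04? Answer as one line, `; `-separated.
[00] db 00 → 0xdb00
  op=0xdb00>>12=0xd ⇒ plus (RR)
  rd@[11:9]=0x5 ⇒ r5
  rs@[8:6]=0x4 ⇒ r4
[02] 61 40 → 0x6140
  op=0x6140>>12=0x6 ⇒ eor (RR)
  rd@[11:9]=0x0 ⇒ r0
  rs@[8:6]=0x5 ⇒ r5
[04] 22 00 → 0x2200
  op=0x2200>>12=0x2 ⇒ pop (R)
  rd@[11:9]=0x1 ⇒ r1

plus r4, r5; eor r5, r0; pop r1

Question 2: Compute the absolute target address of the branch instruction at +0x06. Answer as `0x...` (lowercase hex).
@+06  big-endian(0f fa) = 0x0ffa
  op=0x0ffa>>12=0x0 ⇒ goto (J)
  [11:0] imm=4090 (s12→-6) = $-6
  target = base 0xbaa4 + off 0x06 + 2 + imm -6 = 0xbaa6

0xbaa6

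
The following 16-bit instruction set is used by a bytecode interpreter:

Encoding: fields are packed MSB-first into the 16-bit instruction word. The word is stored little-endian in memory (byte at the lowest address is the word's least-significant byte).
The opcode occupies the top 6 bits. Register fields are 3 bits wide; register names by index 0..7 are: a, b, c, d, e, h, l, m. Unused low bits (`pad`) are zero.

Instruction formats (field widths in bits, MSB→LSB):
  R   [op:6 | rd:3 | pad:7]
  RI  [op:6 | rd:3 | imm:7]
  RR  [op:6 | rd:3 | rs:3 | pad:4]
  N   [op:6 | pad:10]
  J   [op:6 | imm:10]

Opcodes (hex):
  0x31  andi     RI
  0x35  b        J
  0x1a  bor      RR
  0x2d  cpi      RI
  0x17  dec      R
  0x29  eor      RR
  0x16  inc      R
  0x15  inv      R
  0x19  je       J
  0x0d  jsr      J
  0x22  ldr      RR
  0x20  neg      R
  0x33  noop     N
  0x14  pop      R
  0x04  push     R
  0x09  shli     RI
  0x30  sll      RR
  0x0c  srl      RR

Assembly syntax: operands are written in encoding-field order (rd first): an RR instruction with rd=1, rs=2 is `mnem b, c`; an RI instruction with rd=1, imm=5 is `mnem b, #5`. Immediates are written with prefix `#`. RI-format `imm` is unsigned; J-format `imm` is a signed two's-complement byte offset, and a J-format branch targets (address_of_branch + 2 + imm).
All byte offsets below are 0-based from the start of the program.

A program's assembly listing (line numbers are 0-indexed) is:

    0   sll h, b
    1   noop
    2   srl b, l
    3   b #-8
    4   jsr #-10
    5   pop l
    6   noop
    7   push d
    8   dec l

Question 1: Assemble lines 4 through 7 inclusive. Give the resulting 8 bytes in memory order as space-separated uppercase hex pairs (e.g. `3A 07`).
F6 37 00 53 00 CC 80 11

4. jsr fields op=0xd:6|imm=-10:10 → word 37f6h → f6 37
5. pop fields op=0x14:6|rd=6:3|pad=0:7 → word 5300h → 00 53
6. noop fields op=0x33:6|pad=0:10 → word cc00h → 00 cc
7. push fields op=0x4:6|rd=3:3|pad=0:7 → word 1180h → 80 11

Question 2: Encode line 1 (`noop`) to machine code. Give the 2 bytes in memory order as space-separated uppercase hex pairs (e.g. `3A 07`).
00 CC

1. noop fields op=0x33:6|pad=0:10 → word cc00h → 00 cc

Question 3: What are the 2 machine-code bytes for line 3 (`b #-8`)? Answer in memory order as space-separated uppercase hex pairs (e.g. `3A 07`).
F8 D7

3. b fields op=0x35:6|imm=-8:10 → word d7f8h → f8 d7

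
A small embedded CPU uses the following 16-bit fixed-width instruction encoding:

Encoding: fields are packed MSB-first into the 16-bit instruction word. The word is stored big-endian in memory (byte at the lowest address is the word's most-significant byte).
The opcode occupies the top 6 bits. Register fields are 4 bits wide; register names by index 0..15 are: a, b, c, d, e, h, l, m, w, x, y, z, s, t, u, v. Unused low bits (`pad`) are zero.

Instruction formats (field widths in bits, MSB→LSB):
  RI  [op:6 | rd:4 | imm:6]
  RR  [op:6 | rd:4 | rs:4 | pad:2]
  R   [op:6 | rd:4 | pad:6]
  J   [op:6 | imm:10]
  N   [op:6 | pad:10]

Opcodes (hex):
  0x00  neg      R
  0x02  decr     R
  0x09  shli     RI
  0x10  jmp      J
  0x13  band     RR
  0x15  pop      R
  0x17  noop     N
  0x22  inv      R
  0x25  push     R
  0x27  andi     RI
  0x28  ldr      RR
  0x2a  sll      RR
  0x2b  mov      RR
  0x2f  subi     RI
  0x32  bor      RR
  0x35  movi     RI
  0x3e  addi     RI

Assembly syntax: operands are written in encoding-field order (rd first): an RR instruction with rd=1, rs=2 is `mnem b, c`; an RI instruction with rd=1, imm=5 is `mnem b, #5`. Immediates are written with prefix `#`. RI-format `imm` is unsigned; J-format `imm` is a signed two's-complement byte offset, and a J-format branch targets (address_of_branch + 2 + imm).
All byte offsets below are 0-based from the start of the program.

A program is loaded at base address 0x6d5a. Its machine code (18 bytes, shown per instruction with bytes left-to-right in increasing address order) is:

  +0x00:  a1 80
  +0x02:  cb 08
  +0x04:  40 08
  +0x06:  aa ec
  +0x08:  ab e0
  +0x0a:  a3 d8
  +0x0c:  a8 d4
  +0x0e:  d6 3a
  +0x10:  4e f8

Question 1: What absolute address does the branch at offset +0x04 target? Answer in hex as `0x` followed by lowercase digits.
0x6d68

off 0x04: read 40 08 as big → 0x4008
  opcode bits[15:10]=0x10: jmp/J
  imm@[9:0]=0x8 ⇒ #8
  target = base 0x6d5a + off 0x04 + 2 + imm 8 = 0x6d68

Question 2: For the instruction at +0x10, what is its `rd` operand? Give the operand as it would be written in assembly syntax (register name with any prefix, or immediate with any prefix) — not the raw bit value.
z

@+10  big-endian(4e f8) = 0x4ef8
  op=0x4ef8>>10=0x13 ⇒ band (RR)
  [9:6] rd=11 = z
  [5:2] rs=14 = u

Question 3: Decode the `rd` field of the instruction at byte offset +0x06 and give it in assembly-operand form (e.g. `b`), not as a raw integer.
@+06  big-endian(aa ec) = 0xaaec
  op=0xaaec>>10=0x2a ⇒ sll (RR)
  rd: (w>>6)&0xf=0xb → z
  rs: (w>>2)&0xf=0xb → z

z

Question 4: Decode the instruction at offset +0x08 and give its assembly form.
sll v, w

[08] ab e0 → 0xabe0
  top 6b → 0x2a → sll [RR]
  rd@[9:6]=0xf ⇒ v
  rs@[5:2]=0x8 ⇒ w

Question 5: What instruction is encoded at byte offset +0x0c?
sll d, h

+0x0c: a8 d4 ⇒ word 0xa8d4 (big)
  op=0xa8d4>>10=0x2a ⇒ sll (RR)
  rd: (w>>6)&0xf=0x3 → d
  rs: (w>>2)&0xf=0x5 → h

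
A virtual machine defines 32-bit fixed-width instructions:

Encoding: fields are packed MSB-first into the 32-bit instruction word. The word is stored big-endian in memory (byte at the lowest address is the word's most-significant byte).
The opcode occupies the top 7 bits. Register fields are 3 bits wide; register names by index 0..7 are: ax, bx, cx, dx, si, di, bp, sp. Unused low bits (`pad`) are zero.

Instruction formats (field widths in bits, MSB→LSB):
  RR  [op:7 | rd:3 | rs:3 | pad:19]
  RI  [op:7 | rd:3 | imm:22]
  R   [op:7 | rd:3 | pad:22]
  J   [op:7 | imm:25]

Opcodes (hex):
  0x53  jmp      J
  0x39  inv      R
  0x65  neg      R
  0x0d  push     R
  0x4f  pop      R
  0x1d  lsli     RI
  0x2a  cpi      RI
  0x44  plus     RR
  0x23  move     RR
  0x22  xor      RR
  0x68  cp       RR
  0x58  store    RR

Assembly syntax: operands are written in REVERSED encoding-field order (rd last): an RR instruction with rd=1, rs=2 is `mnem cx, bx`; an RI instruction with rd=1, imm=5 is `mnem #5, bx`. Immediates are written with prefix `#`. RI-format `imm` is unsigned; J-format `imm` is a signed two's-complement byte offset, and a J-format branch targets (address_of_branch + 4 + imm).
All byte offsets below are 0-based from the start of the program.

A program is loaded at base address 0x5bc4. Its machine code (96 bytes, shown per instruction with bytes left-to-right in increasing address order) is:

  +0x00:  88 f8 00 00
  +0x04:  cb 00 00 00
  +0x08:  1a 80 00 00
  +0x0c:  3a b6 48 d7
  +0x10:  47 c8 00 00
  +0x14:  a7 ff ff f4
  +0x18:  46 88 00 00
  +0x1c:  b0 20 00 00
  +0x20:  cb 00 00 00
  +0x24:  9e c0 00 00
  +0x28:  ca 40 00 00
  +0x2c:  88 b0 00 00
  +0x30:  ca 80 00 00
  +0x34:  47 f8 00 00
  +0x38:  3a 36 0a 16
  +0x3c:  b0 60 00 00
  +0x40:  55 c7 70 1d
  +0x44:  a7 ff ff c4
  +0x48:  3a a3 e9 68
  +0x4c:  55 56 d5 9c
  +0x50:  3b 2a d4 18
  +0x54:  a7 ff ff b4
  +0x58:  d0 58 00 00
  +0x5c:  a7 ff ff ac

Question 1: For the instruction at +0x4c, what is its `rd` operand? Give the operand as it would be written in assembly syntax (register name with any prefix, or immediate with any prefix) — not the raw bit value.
+0x4c: 55 56 d5 9c ⇒ word 0x5556d59c (big)
  op=0x5556d59c>>25=0x2a ⇒ cpi (RI)
  [24:22] rd=5 = di
  [21:0] imm=1496476 = #1496476

di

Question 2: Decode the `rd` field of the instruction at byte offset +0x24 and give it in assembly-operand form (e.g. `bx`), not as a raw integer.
+0x24: 9e c0 00 00 ⇒ word 0x9ec00000 (big)
  opcode bits[31:25]=0x4f: pop/R
  rd@[24:22]=0x3 ⇒ dx

dx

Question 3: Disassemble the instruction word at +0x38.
lsli #3541526, ax

+0x38: 3a 36 0a 16 ⇒ word 0x3a360a16 (big)
  op=0x3a360a16>>25=0x1d ⇒ lsli (RI)
  rd@[24:22]=0x0 ⇒ ax
  imm@[21:0]=0x360a16 ⇒ #3541526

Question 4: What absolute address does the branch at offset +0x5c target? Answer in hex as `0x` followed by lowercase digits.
@+5c  big-endian(a7 ff ff ac) = 0xa7ffffac
  top 7b → 0x53 → jmp [J]
  imm: (w>>0)&0x1ffffff=0x1ffffac (s25→-84) → #-84
  target = base 0x5bc4 + off 0x5c + 4 + imm -84 = 0x5bd0

0x5bd0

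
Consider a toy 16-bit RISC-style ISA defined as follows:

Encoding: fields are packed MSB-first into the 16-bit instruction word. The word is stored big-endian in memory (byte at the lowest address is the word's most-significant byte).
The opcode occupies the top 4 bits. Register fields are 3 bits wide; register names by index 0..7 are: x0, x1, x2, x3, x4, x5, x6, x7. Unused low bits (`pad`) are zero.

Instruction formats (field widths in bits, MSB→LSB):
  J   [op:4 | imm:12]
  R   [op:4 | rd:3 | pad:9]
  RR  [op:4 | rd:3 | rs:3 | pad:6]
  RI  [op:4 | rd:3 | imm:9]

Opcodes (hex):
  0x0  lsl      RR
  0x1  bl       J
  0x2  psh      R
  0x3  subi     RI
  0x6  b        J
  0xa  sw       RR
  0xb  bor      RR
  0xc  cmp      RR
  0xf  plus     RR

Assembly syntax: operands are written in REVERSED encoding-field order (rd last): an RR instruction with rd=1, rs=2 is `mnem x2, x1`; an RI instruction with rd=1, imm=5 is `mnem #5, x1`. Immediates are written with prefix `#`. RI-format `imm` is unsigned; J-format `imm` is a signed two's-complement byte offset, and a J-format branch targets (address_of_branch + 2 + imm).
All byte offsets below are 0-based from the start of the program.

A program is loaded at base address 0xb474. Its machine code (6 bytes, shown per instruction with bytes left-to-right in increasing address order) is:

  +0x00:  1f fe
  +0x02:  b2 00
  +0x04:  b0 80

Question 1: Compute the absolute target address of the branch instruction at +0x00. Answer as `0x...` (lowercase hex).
@+00  big-endian(1f fe) = 0x1ffe
  opcode bits[15:12]=0x1: bl/J
  imm: (w>>0)&0xfff=0xffe (s12→-2) → #-2
  target = base 0xb474 + off 0x00 + 2 + imm -2 = 0xb474

0xb474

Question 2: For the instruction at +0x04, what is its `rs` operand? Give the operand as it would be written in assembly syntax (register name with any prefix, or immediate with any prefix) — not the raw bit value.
x2

[04] b0 80 → 0xb080
  op=0xb080>>12=0xb ⇒ bor (RR)
  rd: (w>>9)&0x7=0x0 → x0
  rs: (w>>6)&0x7=0x2 → x2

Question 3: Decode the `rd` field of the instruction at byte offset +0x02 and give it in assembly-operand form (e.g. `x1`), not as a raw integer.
@+02  big-endian(b2 00) = 0xb200
  opcode bits[15:12]=0xb: bor/RR
  rd@[11:9]=0x1 ⇒ x1
  rs@[8:6]=0x0 ⇒ x0

x1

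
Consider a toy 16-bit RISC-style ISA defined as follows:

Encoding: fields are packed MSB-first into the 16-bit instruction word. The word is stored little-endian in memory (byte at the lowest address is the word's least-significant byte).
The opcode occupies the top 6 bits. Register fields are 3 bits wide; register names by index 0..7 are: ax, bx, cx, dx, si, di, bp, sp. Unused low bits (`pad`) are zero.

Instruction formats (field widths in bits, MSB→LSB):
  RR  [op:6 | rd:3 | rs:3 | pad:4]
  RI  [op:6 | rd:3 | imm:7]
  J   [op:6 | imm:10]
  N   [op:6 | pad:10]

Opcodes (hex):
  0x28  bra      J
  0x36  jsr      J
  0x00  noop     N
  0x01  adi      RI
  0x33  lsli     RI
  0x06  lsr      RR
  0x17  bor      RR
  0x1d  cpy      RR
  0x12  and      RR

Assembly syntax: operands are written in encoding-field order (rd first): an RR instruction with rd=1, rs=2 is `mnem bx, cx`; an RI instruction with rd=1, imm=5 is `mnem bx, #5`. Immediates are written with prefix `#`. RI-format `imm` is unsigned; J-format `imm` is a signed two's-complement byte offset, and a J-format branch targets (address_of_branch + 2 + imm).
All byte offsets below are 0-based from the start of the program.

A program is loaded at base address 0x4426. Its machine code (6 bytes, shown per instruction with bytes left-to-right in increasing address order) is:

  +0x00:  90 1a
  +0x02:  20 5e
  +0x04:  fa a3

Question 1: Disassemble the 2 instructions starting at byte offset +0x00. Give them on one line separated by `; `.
[00] 90 1a → 0x1a90
  top 6b → 0x6 → lsr [RR]
  [9:7] rd=5 = di
  [6:4] rs=1 = bx
[02] 20 5e → 0x5e20
  top 6b → 0x17 → bor [RR]
  [9:7] rd=4 = si
  [6:4] rs=2 = cx

lsr di, bx; bor si, cx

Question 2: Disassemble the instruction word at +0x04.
+0x04: fa a3 ⇒ word 0xa3fa (little)
  opcode bits[15:10]=0x28: bra/J
  [9:0] imm=1018 (s10→-6) = #-6

bra #-6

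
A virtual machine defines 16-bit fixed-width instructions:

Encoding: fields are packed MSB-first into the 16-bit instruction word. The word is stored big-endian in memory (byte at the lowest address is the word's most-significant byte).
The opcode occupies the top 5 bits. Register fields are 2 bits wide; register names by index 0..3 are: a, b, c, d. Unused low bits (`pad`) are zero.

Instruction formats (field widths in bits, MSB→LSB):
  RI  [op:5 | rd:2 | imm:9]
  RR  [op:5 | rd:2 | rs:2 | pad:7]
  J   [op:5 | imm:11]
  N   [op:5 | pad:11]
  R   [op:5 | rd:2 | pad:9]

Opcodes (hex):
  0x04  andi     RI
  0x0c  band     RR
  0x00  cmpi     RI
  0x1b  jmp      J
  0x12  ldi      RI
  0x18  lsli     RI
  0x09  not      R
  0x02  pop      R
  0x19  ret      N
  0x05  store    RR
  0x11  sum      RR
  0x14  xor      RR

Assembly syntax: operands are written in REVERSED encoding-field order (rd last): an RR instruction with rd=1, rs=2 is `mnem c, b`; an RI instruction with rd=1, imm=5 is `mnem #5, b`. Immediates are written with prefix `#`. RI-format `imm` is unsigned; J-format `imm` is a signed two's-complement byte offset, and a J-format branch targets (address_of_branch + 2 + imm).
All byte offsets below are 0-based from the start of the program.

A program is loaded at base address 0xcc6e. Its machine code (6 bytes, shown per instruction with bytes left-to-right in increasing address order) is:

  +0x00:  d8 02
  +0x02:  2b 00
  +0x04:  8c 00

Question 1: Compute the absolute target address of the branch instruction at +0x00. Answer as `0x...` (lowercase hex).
0xcc72

[00] d8 02 → 0xd802
  opcode bits[15:11]=0x1b: jmp/J
  [10:0] imm=2 = #2
  target = base 0xcc6e + off 0x00 + 2 + imm 2 = 0xcc72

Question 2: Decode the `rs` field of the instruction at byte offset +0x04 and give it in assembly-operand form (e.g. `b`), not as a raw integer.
a

[04] 8c 00 → 0x8c00
  top 5b → 0x11 → sum [RR]
  rd: (w>>9)&0x3=0x2 → c
  rs: (w>>7)&0x3=0x0 → a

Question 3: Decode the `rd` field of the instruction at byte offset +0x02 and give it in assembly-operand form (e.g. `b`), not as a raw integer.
b

@+02  big-endian(2b 00) = 0x2b00
  op=0x2b00>>11=0x5 ⇒ store (RR)
  [10:9] rd=1 = b
  [8:7] rs=2 = c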